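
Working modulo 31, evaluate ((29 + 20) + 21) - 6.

29 + 20 = 49 ≡ 18 (mod 31)
18 + 21 = 39 ≡ 8 (mod 31)
8 - 6 = 2

2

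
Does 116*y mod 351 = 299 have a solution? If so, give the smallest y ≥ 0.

169

gcd(116, 351) = 1, so a unique solution mod 351 exists.
116⁻¹ ≡ 233 (mod 351).
y ≡ 233*299 ≡ 169 (mod 351).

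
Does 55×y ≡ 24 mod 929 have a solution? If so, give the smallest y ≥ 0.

68

gcd(55, 929) = 1, so a unique solution mod 929 exists.
55⁻¹ ≡ 777 (mod 929).
y ≡ 777×24 ≡ 68 (mod 929).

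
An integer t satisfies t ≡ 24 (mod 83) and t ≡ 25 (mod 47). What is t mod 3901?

1435

83⁻¹ mod 47: 83*17 ≡ 1 (mod 47), so 83⁻¹ ≡ 17.
t = 24 + 83*((25 − 24)*17 mod 47) = 24 + 83*17 = 1435.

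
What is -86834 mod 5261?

2603

-86834 = -17×5261 + 2603, so -86834 ≡ 2603 (mod 5261).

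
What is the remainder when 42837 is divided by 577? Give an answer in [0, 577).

139

42837 = 74*577 + 139, so 42837 ≡ 139 (mod 577).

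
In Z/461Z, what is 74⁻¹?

81

Apply the Euclidean algorithm and back-substitute:
461 = 6·74 + 17
74 = 4·17 + 6
17 = 2·6 + 5
6 = 1·5 + 1
5 = 5·1 + 0
gcd(74, 461) = 1, so the inverse exists.
Back-substitute for 1:
1 = 1·6 − 1·5
  = −1·17 + 3·6
  = 3·74 − 13·17
  = −13·461 + 81·74
So 74⁻¹ ≡ 81 (mod 461).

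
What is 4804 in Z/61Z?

4804 = 78·61 + 46, so 4804 ≡ 46 (mod 61).

46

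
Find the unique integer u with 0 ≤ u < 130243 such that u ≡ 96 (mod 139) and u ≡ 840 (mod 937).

139⁻¹ mod 937: 139·755 ≡ 1 (mod 937), so 139⁻¹ ≡ 755.
u = 96 + 139·((840 − 96)·755 mod 937) = 96 + 139·457 = 63619.

63619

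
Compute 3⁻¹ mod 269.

90

Apply the Euclidean algorithm and back-substitute:
269 = 89×3 + 2
3 = 1×2 + 1
2 = 2×1 + 0
gcd(3, 269) = 1, so the inverse exists.
Back-substitute for 1:
1 = 1×3 − 1×2
  = −1×269 + 90×3
So 3⁻¹ ≡ 90 (mod 269).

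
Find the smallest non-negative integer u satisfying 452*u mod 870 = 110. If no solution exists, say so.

gcd(452, 870) = 2, and 2 | 110, so solutions exist.
Divide through by 2: 226*u ≡ 55 mod 435.
226⁻¹ ≡ 256 (mod 435).
u ≡ 256*55 ≡ 160 (mod 435).
The smallest non-negative solution is u = 160.

160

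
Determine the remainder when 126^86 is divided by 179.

172

Using repeated squaring:
126^1 ≡ 126 (mod 179)
126^2 ≡ 126^2 = 15876 ≡ 124 (mod 179)
126^4 ≡ 124^2 = 15376 ≡ 161 (mod 179)
126^8 ≡ 161^2 = 25921 ≡ 145 (mod 179)
126^16 ≡ 145^2 = 21025 ≡ 82 (mod 179)
126^32 ≡ 82^2 = 6724 ≡ 101 (mod 179)
126^64 ≡ 101^2 = 10201 ≡ 177 (mod 179)
126^86 = 126^64 × 126^16 × 126^4 × 126^2 ≡ 177 × 82 × 161 × 124 (mod 179).
Accumulate the product:
177 × 82 = 14514 ≡ 15
15 × 161 = 2415 ≡ 88
88 × 124 = 10912 ≡ 172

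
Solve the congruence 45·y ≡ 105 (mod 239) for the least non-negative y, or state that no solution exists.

gcd(45, 239) = 1, so a unique solution mod 239 exists.
45⁻¹ ≡ 85 (mod 239).
y ≡ 85·105 ≡ 82 (mod 239).

82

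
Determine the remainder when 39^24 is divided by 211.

169

By square-and-multiply:
39^1 ≡ 39 (mod 211)
39^2 ≡ 39^2 = 1521 ≡ 44 (mod 211)
39^4 ≡ 44^2 = 1936 ≡ 37 (mod 211)
39^8 ≡ 37^2 = 1369 ≡ 103 (mod 211)
39^16 ≡ 103^2 = 10609 ≡ 59 (mod 211)
39^24 = 39^16 · 39^8 ≡ 59 · 103 (mod 211).
59 · 103 = 6077 ≡ 169 (mod 211).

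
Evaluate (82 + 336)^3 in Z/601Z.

511

82 + 336 = 418
(418)^3 ≡ 511 (mod 601)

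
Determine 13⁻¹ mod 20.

17

By the extended Euclidean algorithm:
20 = 1×13 + 7
13 = 1×7 + 6
7 = 1×6 + 1
6 = 6×1 + 0
gcd(13, 20) = 1, so the inverse exists.
Back-substitute for 1:
1 = 1×7 − 1×6
  = −1×13 + 2×7
  = 2×20 − 3×13
So 13⁻¹ ≡ −3 ≡ 17 (mod 20).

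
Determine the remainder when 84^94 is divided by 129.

94 in binary is 1011110, i.e. 94 = 64 + 16 + 8 + 4 + 2.
84^1 ≡ 84 (mod 129)
84^2 ≡ 84^2 = 7056 ≡ 90 (mod 129)
84^4 ≡ 90^2 = 8100 ≡ 102 (mod 129)
84^8 ≡ 102^2 = 10404 ≡ 84 (mod 129)
84^16 ≡ 84^2 = 7056 ≡ 90 (mod 129)
84^32 ≡ 90^2 = 8100 ≡ 102 (mod 129)
84^64 ≡ 102^2 = 10404 ≡ 84 (mod 129)
84^94 = 84^64 * 84^16 * 84^8 * 84^4 * 84^2 ≡ 84 * 90 * 84 * 102 * 90 (mod 129).
Accumulate the product:
84 * 90 = 7560 ≡ 78
78 * 84 = 6552 ≡ 102
102 * 102 = 10404 ≡ 84
84 * 90 = 7560 ≡ 78

78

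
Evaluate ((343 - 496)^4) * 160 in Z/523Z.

343 - 496 = -153 ≡ 370 (mod 523)
(370)^4 ≡ 186 (mod 523)
186 * 160 = 29760 ≡ 472 (mod 523)

472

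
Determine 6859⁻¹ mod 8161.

608

8161 = 1*6859 + 1302
6859 = 5*1302 + 349
1302 = 3*349 + 255
349 = 1*255 + 94
255 = 2*94 + 67
94 = 1*67 + 27
67 = 2*27 + 13
27 = 2*13 + 1
13 = 13*1 + 0
gcd(6859, 8161) = 1, so the inverse exists.
Back-substitute for 1:
1 = 1*27 − 2*13
  = −2*67 + 5*27
  = 5*94 − 7*67
  = −7*255 + 19*94
  = 19*349 − 26*255
  = −26*1302 + 97*349
  = 97*6859 − 511*1302
  = −511*8161 + 608*6859
So 6859⁻¹ ≡ 608 (mod 8161).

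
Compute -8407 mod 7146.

5885

-8407 = -2·7146 + 5885, so -8407 ≡ 5885 (mod 7146).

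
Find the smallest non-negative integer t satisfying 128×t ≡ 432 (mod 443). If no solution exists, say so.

gcd(128, 443) = 1, so a unique solution mod 443 exists.
128⁻¹ ≡ 45 (mod 443).
t ≡ 45×432 ≡ 391 (mod 443).

391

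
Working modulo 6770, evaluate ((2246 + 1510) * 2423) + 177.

2246 + 1510 = 3756
3756 * 2423 = 9100788 ≡ 1908 (mod 6770)
1908 + 177 = 2085

2085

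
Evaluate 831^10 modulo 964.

Compute successive squares:
10 in binary is 1010, i.e. 10 = 8 + 2.
831^1 ≡ 831 (mod 964)
831^2 ≡ 831^2 = 690561 ≡ 337 (mod 964)
831^4 ≡ 337^2 = 113569 ≡ 781 (mod 964)
831^8 ≡ 781^2 = 609961 ≡ 713 (mod 964)
831^10 = 831^8 * 831^2 ≡ 713 * 337 (mod 964).
713 * 337 = 240281 ≡ 245 (mod 964).

245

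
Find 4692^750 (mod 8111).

6629

Compute successive squares:
750 in binary is 1011101110, i.e. 750 = 512 + 128 + 64 + 32 + 8 + 4 + 2.
4692^1 ≡ 4692 (mod 8111)
4692^2 ≡ 4692^2 = 22014864 ≡ 1610 (mod 8111)
4692^4 ≡ 1610^2 = 2592100 ≡ 4691 (mod 8111)
4692^8 ≡ 4691^2 = 22005481 ≡ 338 (mod 8111)
4692^16 ≡ 338^2 = 114244 ≡ 690 (mod 8111)
4692^32 ≡ 690^2 = 476100 ≡ 5662 (mod 8111)
4692^64 ≡ 5662^2 = 32058244 ≡ 3572 (mod 8111)
4692^128 ≡ 3572^2 = 12759184 ≡ 581 (mod 8111)
4692^256 ≡ 581^2 = 337561 ≡ 5010 (mod 8111)
4692^512 ≡ 5010^2 = 25100100 ≡ 4666 (mod 8111)
4692^750 = 4692^512 * 4692^128 * 4692^64 * 4692^32 * 4692^8 * 4692^4 * 4692^2 ≡ 4666 * 581 * 3572 * 5662 * 338 * 4691 * 1610 (mod 8111).
Accumulate the product:
4666 * 581 = 2710946 ≡ 1872
1872 * 3572 = 6686784 ≡ 3320
3320 * 5662 = 18797840 ≡ 4653
4653 * 338 = 1572714 ≡ 7291
7291 * 4691 = 34202081 ≡ 6105
6105 * 1610 = 9829050 ≡ 6629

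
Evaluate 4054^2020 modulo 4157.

3296

Compute successive squares:
2020 in binary is 11111100100, i.e. 2020 = 1024 + 512 + 256 + 128 + 64 + 32 + 4.
4054^1 ≡ 4054 (mod 4157)
4054^2 ≡ 4054^2 = 16434916 ≡ 2295 (mod 4157)
4054^4 ≡ 2295^2 = 5267025 ≡ 106 (mod 4157)
4054^8 ≡ 106^2 = 11236 ≡ 2922 (mod 4157)
4054^16 ≡ 2922^2 = 8538084 ≡ 3763 (mod 4157)
4054^32 ≡ 3763^2 = 14160169 ≡ 1427 (mod 4157)
4054^64 ≡ 1427^2 = 2036329 ≡ 3556 (mod 4157)
4054^128 ≡ 3556^2 = 12645136 ≡ 3699 (mod 4157)
4054^256 ≡ 3699^2 = 13682601 ≡ 1914 (mod 4157)
4054^512 ≡ 1914^2 = 3663396 ≡ 1079 (mod 4157)
4054^1024 ≡ 1079^2 = 1164241 ≡ 281 (mod 4157)
4054^2020 = 4054^1024 · 4054^512 · 4054^256 · 4054^128 · 4054^64 · 4054^32 · 4054^4 ≡ 281 · 1079 · 1914 · 3699 · 3556 · 1427 · 106 (mod 4157).
Accumulate the product:
281 · 1079 = 303199 ≡ 3895
3895 · 1914 = 7455030 ≡ 1529
1529 · 3699 = 5655771 ≡ 2251
2251 · 3556 = 8004556 ≡ 2331
2331 · 1427 = 3326337 ≡ 737
737 · 106 = 78122 ≡ 3296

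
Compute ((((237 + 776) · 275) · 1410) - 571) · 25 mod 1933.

428

237 + 776 = 1013
1013 · 275 = 278575 ≡ 223 (mod 1933)
223 · 1410 = 314430 ≡ 1284 (mod 1933)
1284 - 571 = 713
713 · 25 = 17825 ≡ 428 (mod 1933)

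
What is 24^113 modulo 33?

113 in binary is 1110001, i.e. 113 = 64 + 32 + 16 + 1.
24^1 ≡ 24 (mod 33)
24^2 ≡ 24^2 = 576 ≡ 15 (mod 33)
24^4 ≡ 15^2 = 225 ≡ 27 (mod 33)
24^8 ≡ 27^2 = 729 ≡ 3 (mod 33)
24^16 ≡ 3^2 = 9 (mod 33)
24^32 ≡ 9^2 = 81 ≡ 15 (mod 33)
24^64 ≡ 15^2 = 225 ≡ 27 (mod 33)
24^113 = 24^64 × 24^32 × 24^16 × 24^1 ≡ 27 × 15 × 9 × 24 (mod 33).
Accumulate the product:
27 × 15 = 405 ≡ 9
9 × 9 = 81 ≡ 15
15 × 24 = 360 ≡ 30

30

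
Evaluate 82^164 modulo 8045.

2416

82^1 ≡ 82 (mod 8045)
82^2 ≡ 82^2 = 6724 (mod 8045)
82^4 ≡ 6724^2 = 45212176 ≡ 7321 (mod 8045)
82^8 ≡ 7321^2 = 53597041 ≡ 1251 (mod 8045)
82^16 ≡ 1251^2 = 1565001 ≡ 4271 (mod 8045)
82^32 ≡ 4271^2 = 18241441 ≡ 3426 (mod 8045)
82^64 ≡ 3426^2 = 11737476 ≡ 7866 (mod 8045)
82^128 ≡ 7866^2 = 61873956 ≡ 7906 (mod 8045)
82^164 = 82^128 * 82^32 * 82^4 ≡ 7906 * 3426 * 7321 (mod 8045).
Accumulate the product:
7906 * 3426 = 27085956 ≡ 6486
6486 * 7321 = 47484006 ≡ 2416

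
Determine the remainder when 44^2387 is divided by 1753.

757

Compute successive squares:
2387 in binary is 100101010011, i.e. 2387 = 2048 + 256 + 64 + 16 + 2 + 1.
44^1 ≡ 44 (mod 1753)
44^2 ≡ 44^2 = 1936 ≡ 183 (mod 1753)
44^4 ≡ 183^2 = 33489 ≡ 182 (mod 1753)
44^8 ≡ 182^2 = 33124 ≡ 1570 (mod 1753)
44^16 ≡ 1570^2 = 2464900 ≡ 182 (mod 1753)
44^32 ≡ 182^2 = 33124 ≡ 1570 (mod 1753)
44^64 ≡ 1570^2 = 2464900 ≡ 182 (mod 1753)
44^128 ≡ 182^2 = 33124 ≡ 1570 (mod 1753)
44^256 ≡ 1570^2 = 2464900 ≡ 182 (mod 1753)
44^512 ≡ 182^2 = 33124 ≡ 1570 (mod 1753)
44^1024 ≡ 1570^2 = 2464900 ≡ 182 (mod 1753)
44^2048 ≡ 182^2 = 33124 ≡ 1570 (mod 1753)
44^2387 = 44^2048 * 44^256 * 44^64 * 44^16 * 44^2 * 44^1 ≡ 1570 * 182 * 182 * 182 * 183 * 44 (mod 1753).
Accumulate the product:
1570 * 182 = 285740 ≡ 1
1 * 182 = 182
182 * 182 = 33124 ≡ 1570
1570 * 183 = 287310 ≡ 1571
1571 * 44 = 69124 ≡ 757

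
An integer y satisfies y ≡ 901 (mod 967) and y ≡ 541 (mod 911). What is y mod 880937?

967⁻¹ mod 911: 967*667 ≡ 1 (mod 911), so 967⁻¹ ≡ 667.
y = 901 + 967*((541 − 901)*667 mod 911) = 901 + 967*384 = 372229.
Check: 372229 mod 967 = 901, 372229 mod 911 = 541. ✓

372229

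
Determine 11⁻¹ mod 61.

61 = 5·11 + 6
11 = 1·6 + 5
6 = 1·5 + 1
5 = 5·1 + 0
gcd(11, 61) = 1, so the inverse exists.
Back-substitute for 1:
1 = 1·6 − 1·5
  = −1·11 + 2·6
  = 2·61 − 11·11
So 11⁻¹ ≡ −11 ≡ 50 (mod 61).

50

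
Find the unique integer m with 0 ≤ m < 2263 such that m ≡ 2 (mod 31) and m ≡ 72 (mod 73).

31⁻¹ mod 73: 31·33 ≡ 1 (mod 73), so 31⁻¹ ≡ 33.
m = 2 + 31·((72 − 2)·33 mod 73) = 2 + 31·47 = 1459.
Check: 1459 mod 31 = 2, 1459 mod 73 = 72. ✓

1459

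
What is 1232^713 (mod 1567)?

1155

Using repeated squaring:
1232^1 ≡ 1232 (mod 1567)
1232^2 ≡ 1232^2 = 1517824 ≡ 968 (mod 1567)
1232^4 ≡ 968^2 = 937024 ≡ 1525 (mod 1567)
1232^8 ≡ 1525^2 = 2325625 ≡ 197 (mod 1567)
1232^16 ≡ 197^2 = 38809 ≡ 1201 (mod 1567)
1232^32 ≡ 1201^2 = 1442401 ≡ 761 (mod 1567)
1232^64 ≡ 761^2 = 579121 ≡ 898 (mod 1567)
1232^128 ≡ 898^2 = 806404 ≡ 966 (mod 1567)
1232^256 ≡ 966^2 = 933156 ≡ 791 (mod 1567)
1232^512 ≡ 791^2 = 625681 ≡ 448 (mod 1567)
1232^713 = 1232^512 · 1232^128 · 1232^64 · 1232^8 · 1232^1 ≡ 448 · 966 · 898 · 197 · 1232 (mod 1567).
Accumulate the product:
448 · 966 = 432768 ≡ 276
276 · 898 = 247848 ≡ 262
262 · 197 = 51614 ≡ 1470
1470 · 1232 = 1811040 ≡ 1155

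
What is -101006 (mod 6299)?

-101006 = -17×6299 + 6077, so -101006 ≡ 6077 (mod 6299).

6077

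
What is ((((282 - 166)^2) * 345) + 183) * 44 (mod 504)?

282 - 166 = 116
(116)^2 ≡ 352 (mod 504)
352 * 345 = 121440 ≡ 480 (mod 504)
480 + 183 = 663 ≡ 159 (mod 504)
159 * 44 = 6996 ≡ 444 (mod 504)

444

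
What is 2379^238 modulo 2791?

Compute successive squares:
238 in binary is 11101110, i.e. 238 = 128 + 64 + 32 + 8 + 4 + 2.
2379^1 ≡ 2379 (mod 2791)
2379^2 ≡ 2379^2 = 5659641 ≡ 2284 (mod 2791)
2379^4 ≡ 2284^2 = 5216656 ≡ 277 (mod 2791)
2379^8 ≡ 277^2 = 76729 ≡ 1372 (mod 2791)
2379^16 ≡ 1372^2 = 1882384 ≡ 1250 (mod 2791)
2379^32 ≡ 1250^2 = 1562500 ≡ 2331 (mod 2791)
2379^64 ≡ 2331^2 = 5433561 ≡ 2275 (mod 2791)
2379^128 ≡ 2275^2 = 5175625 ≡ 1111 (mod 2791)
2379^238 = 2379^128 × 2379^64 × 2379^32 × 2379^8 × 2379^4 × 2379^2 ≡ 1111 × 2275 × 2331 × 1372 × 277 × 2284 (mod 2791).
Accumulate the product:
1111 × 2275 = 2527525 ≡ 1670
1670 × 2331 = 3892770 ≡ 2116
2116 × 1372 = 2903152 ≡ 512
512 × 277 = 141824 ≡ 2274
2274 × 2284 = 5193816 ≡ 2556

2556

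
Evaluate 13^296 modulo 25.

16

Using repeated squaring:
13^1 ≡ 13 (mod 25)
13^2 ≡ 13^2 = 169 ≡ 19 (mod 25)
13^4 ≡ 19^2 = 361 ≡ 11 (mod 25)
13^8 ≡ 11^2 = 121 ≡ 21 (mod 25)
13^16 ≡ 21^2 = 441 ≡ 16 (mod 25)
13^32 ≡ 16^2 = 256 ≡ 6 (mod 25)
13^64 ≡ 6^2 = 36 ≡ 11 (mod 25)
13^128 ≡ 11^2 = 121 ≡ 21 (mod 25)
13^256 ≡ 21^2 = 441 ≡ 16 (mod 25)
13^296 = 13^256 · 13^32 · 13^8 ≡ 16 · 6 · 21 (mod 25).
Accumulate the product:
16 · 6 = 96 ≡ 21
21 · 21 = 441 ≡ 16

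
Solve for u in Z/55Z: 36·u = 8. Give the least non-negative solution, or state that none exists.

43

gcd(36, 55) = 1, so a unique solution mod 55 exists.
36⁻¹ ≡ 26 (mod 55).
u ≡ 26·8 ≡ 43 (mod 55).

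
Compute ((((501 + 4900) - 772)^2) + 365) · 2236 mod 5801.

4175

501 + 4900 = 5401
5401 - 772 = 4629
(4629)^2 ≡ 4548 (mod 5801)
4548 + 365 = 4913
4913 · 2236 = 10985468 ≡ 4175 (mod 5801)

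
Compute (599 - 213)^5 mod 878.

736

599 - 213 = 386
(386)^5 ≡ 736 (mod 878)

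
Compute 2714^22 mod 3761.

1338

22 in binary is 10110, i.e. 22 = 16 + 4 + 2.
2714^1 ≡ 2714 (mod 3761)
2714^2 ≡ 2714^2 = 7365796 ≡ 1758 (mod 3761)
2714^4 ≡ 1758^2 = 3090564 ≡ 2783 (mod 3761)
2714^8 ≡ 2783^2 = 7745089 ≡ 1190 (mod 3761)
2714^16 ≡ 1190^2 = 1416100 ≡ 1964 (mod 3761)
2714^22 = 2714^16 * 2714^4 * 2714^2 ≡ 1964 * 2783 * 1758 (mod 3761).
Accumulate the product:
1964 * 2783 = 5465812 ≡ 1079
1079 * 1758 = 1896882 ≡ 1338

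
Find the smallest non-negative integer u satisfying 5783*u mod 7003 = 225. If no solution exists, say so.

2956

gcd(5783, 7003) = 1, so a unique solution mod 7003 exists.
5783⁻¹ ≡ 729 (mod 7003).
u ≡ 729*225 ≡ 2956 (mod 7003).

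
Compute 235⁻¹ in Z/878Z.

609

Run the extended Euclidean algorithm:
878 = 3×235 + 173
235 = 1×173 + 62
173 = 2×62 + 49
62 = 1×49 + 13
49 = 3×13 + 10
13 = 1×10 + 3
10 = 3×3 + 1
3 = 3×1 + 0
gcd(235, 878) = 1, so the inverse exists.
Back-substitute for 1:
1 = 1×10 − 3×3
  = −3×13 + 4×10
  = 4×49 − 15×13
  = −15×62 + 19×49
  = 19×173 − 53×62
  = −53×235 + 72×173
  = 72×878 − 269×235
So 235⁻¹ ≡ −269 ≡ 609 (mod 878).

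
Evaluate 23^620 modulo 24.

Using repeated squaring:
23^1 ≡ 23 (mod 24)
23^2 ≡ 23^2 = 529 ≡ 1 (mod 24)
23^4 ≡ 1^2 = 1 (mod 24)
23^8 ≡ 1^2 = 1 (mod 24)
23^16 ≡ 1^2 = 1 (mod 24)
23^32 ≡ 1^2 = 1 (mod 24)
23^64 ≡ 1^2 = 1 (mod 24)
23^128 ≡ 1^2 = 1 (mod 24)
23^256 ≡ 1^2 = 1 (mod 24)
23^512 ≡ 1^2 = 1 (mod 24)
23^620 = 23^512 · 23^64 · 23^32 · 23^8 · 23^4 ≡ 1 · 1 · 1 · 1 · 1 (mod 24).
Accumulate the product:
1 · 1 = 1
1 · 1 = 1
1 · 1 = 1
1 · 1 = 1

1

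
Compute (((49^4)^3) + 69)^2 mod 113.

(49)^4 ≡ 106 (mod 113)
(106)^3 ≡ 109 (mod 113)
109 + 69 = 178 ≡ 65 (mod 113)
(65)^2 ≡ 44 (mod 113)

44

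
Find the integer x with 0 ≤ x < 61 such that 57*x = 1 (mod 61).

Apply the Euclidean algorithm and back-substitute:
61 = 1*57 + 4
57 = 14*4 + 1
4 = 4*1 + 0
gcd(57, 61) = 1, so the inverse exists.
Back-substitute for 1:
1 = 1*57 − 14*4
  = −14*61 + 15*57
So 57⁻¹ ≡ 15 (mod 61).

15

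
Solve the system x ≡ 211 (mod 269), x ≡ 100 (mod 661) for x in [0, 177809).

78759

269⁻¹ mod 661: 269·575 ≡ 1 (mod 661), so 269⁻¹ ≡ 575.
x = 211 + 269·((100 − 211)·575 mod 661) = 211 + 269·292 = 78759.
Check: 78759 mod 269 = 211, 78759 mod 661 = 100. ✓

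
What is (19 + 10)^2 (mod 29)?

0

19 + 10 = 29 ≡ 0 (mod 29)
(0)^2 ≡ 0 (mod 29)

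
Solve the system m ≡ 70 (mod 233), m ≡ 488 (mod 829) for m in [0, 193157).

233⁻¹ mod 829: 233*491 ≡ 1 (mod 829), so 233⁻¹ ≡ 491.
m = 70 + 233*((488 − 70)*491 mod 829) = 70 + 233*475 = 110745.

110745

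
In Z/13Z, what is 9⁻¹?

3

13 = 1·9 + 4
9 = 2·4 + 1
4 = 4·1 + 0
gcd(9, 13) = 1, so the inverse exists.
Back-substitute for 1:
1 = 1·9 − 2·4
  = −2·13 + 3·9
So 9⁻¹ ≡ 3 (mod 13).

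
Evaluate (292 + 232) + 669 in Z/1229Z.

292 + 232 = 524
524 + 669 = 1193

1193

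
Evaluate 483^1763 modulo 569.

86

By square-and-multiply:
1763 in binary is 11011100011, i.e. 1763 = 1024 + 512 + 128 + 64 + 32 + 2 + 1.
483^1 ≡ 483 (mod 569)
483^2 ≡ 483^2 = 233289 ≡ 568 (mod 569)
483^4 ≡ 568^2 = 322624 ≡ 1 (mod 569)
483^8 ≡ 1^2 = 1 (mod 569)
483^16 ≡ 1^2 = 1 (mod 569)
483^32 ≡ 1^2 = 1 (mod 569)
483^64 ≡ 1^2 = 1 (mod 569)
483^128 ≡ 1^2 = 1 (mod 569)
483^256 ≡ 1^2 = 1 (mod 569)
483^512 ≡ 1^2 = 1 (mod 569)
483^1024 ≡ 1^2 = 1 (mod 569)
483^1763 = 483^1024 × 483^512 × 483^128 × 483^64 × 483^32 × 483^2 × 483^1 ≡ 1 × 1 × 1 × 1 × 1 × 568 × 483 (mod 569).
Accumulate the product:
1 × 1 = 1
1 × 1 = 1
1 × 1 = 1
1 × 1 = 1
1 × 568 = 568
568 × 483 = 274344 ≡ 86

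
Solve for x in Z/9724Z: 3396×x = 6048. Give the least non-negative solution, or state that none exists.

1548

gcd(3396, 9724) = 4, and 4 | 6048, so solutions exist.
Divide through by 4: 849×x ≡ 1512 mod 2431.
849⁻¹ ≡ 985 (mod 2431).
x ≡ 985×1512 ≡ 1548 (mod 2431).
The smallest non-negative solution is x = 1548.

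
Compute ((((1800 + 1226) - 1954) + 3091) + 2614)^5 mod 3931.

1206

1800 + 1226 = 3026
3026 - 1954 = 1072
1072 + 3091 = 4163 ≡ 232 (mod 3931)
232 + 2614 = 2846
(2846)^5 ≡ 1206 (mod 3931)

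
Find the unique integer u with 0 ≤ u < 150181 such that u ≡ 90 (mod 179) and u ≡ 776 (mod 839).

179⁻¹ mod 839: 179×75 ≡ 1 (mod 839), so 179⁻¹ ≡ 75.
u = 90 + 179×((776 − 90)×75 mod 839) = 90 + 179×271 = 48599.

48599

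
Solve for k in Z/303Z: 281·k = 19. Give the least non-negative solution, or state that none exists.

gcd(281, 303) = 1, so a unique solution mod 303 exists.
281⁻¹ ≡ 179 (mod 303).
k ≡ 179·19 ≡ 68 (mod 303).

68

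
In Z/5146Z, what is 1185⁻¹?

By the extended Euclidean algorithm:
5146 = 4×1185 + 406
1185 = 2×406 + 373
406 = 1×373 + 33
373 = 11×33 + 10
33 = 3×10 + 3
10 = 3×3 + 1
3 = 3×1 + 0
gcd(1185, 5146) = 1, so the inverse exists.
Back-substitute for 1:
1 = 1×10 − 3×3
  = −3×33 + 10×10
  = 10×373 − 113×33
  = −113×406 + 123×373
  = 123×1185 − 359×406
  = −359×5146 + 1559×1185
So 1185⁻¹ ≡ 1559 (mod 5146).

1559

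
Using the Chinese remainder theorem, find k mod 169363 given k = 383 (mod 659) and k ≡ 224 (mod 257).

659⁻¹ mod 257: 659*39 ≡ 1 (mod 257), so 659⁻¹ ≡ 39.
k = 383 + 659*((224 − 383)*39 mod 257) = 383 + 659*224 = 147999.
Check: 147999 mod 659 = 383, 147999 mod 257 = 224. ✓

147999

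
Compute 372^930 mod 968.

930 in binary is 1110100010, i.e. 930 = 512 + 256 + 128 + 32 + 2.
372^1 ≡ 372 (mod 968)
372^2 ≡ 372^2 = 138384 ≡ 928 (mod 968)
372^4 ≡ 928^2 = 861184 ≡ 632 (mod 968)
372^8 ≡ 632^2 = 399424 ≡ 608 (mod 968)
372^16 ≡ 608^2 = 369664 ≡ 856 (mod 968)
372^32 ≡ 856^2 = 732736 ≡ 928 (mod 968)
372^64 ≡ 928^2 = 861184 ≡ 632 (mod 968)
372^128 ≡ 632^2 = 399424 ≡ 608 (mod 968)
372^256 ≡ 608^2 = 369664 ≡ 856 (mod 968)
372^512 ≡ 856^2 = 732736 ≡ 928 (mod 968)
372^930 = 372^512 × 372^256 × 372^128 × 372^32 × 372^2 ≡ 928 × 856 × 608 × 928 × 928 (mod 968).
Accumulate the product:
928 × 856 = 794368 ≡ 608
608 × 608 = 369664 ≡ 856
856 × 928 = 794368 ≡ 608
608 × 928 = 564224 ≡ 848

848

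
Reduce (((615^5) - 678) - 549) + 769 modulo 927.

(615)^5 ≡ 684 (mod 927)
684 - 678 = 6
6 - 549 = -543 ≡ 384 (mod 927)
384 + 769 = 1153 ≡ 226 (mod 927)

226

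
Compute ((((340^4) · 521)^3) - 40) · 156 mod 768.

672

(340)^4 ≡ 256 (mod 768)
256 · 521 = 133376 ≡ 512 (mod 768)
(512)^3 ≡ 512 (mod 768)
512 - 40 = 472
472 · 156 = 73632 ≡ 672 (mod 768)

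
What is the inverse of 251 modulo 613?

By the extended Euclidean algorithm:
613 = 2*251 + 111
251 = 2*111 + 29
111 = 3*29 + 24
29 = 1*24 + 5
24 = 4*5 + 4
5 = 1*4 + 1
4 = 4*1 + 0
gcd(251, 613) = 1, so the inverse exists.
Bézout: 1 = −52*613 + 127*251.
So 251⁻¹ ≡ 127 (mod 613).

127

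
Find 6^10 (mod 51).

6^1 ≡ 6 (mod 51)
6^2 ≡ 6^2 = 36 (mod 51)
6^4 ≡ 36^2 = 1296 ≡ 21 (mod 51)
6^8 ≡ 21^2 = 441 ≡ 33 (mod 51)
6^10 = 6^8 * 6^2 ≡ 33 * 36 (mod 51).
33 * 36 = 1188 ≡ 15 (mod 51).

15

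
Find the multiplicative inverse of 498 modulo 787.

787 = 1×498 + 289
498 = 1×289 + 209
289 = 1×209 + 80
209 = 2×80 + 49
80 = 1×49 + 31
49 = 1×31 + 18
31 = 1×18 + 13
18 = 1×13 + 5
13 = 2×5 + 3
5 = 1×3 + 2
3 = 1×2 + 1
2 = 2×1 + 0
gcd(498, 787) = 1, so the inverse exists.
Back-substitute for 1:
1 = 1×3 − 1×2
  = −1×5 + 2×3
  = 2×13 − 5×5
  = −5×18 + 7×13
  = 7×31 − 12×18
  = −12×49 + 19×31
  = 19×80 − 31×49
  = −31×209 + 81×80
  = 81×289 − 112×209
  = −112×498 + 193×289
  = 193×787 − 305×498
So 498⁻¹ ≡ −305 ≡ 482 (mod 787).

482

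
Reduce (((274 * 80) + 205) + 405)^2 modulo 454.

274 * 80 = 21920 ≡ 128 (mod 454)
128 + 205 = 333
333 + 405 = 738 ≡ 284 (mod 454)
(284)^2 ≡ 298 (mod 454)

298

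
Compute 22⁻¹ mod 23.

22

Run the extended Euclidean algorithm:
23 = 1·22 + 1
22 = 22·1 + 0
gcd(22, 23) = 1, so the inverse exists.
Back-substitute for 1:
1 = 1·23 − 1·22
So 22⁻¹ ≡ −1 ≡ 22 (mod 23).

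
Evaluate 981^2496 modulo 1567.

213

Using repeated squaring:
2496 in binary is 100111000000, i.e. 2496 = 2048 + 256 + 128 + 64.
981^1 ≡ 981 (mod 1567)
981^2 ≡ 981^2 = 962361 ≡ 223 (mod 1567)
981^4 ≡ 223^2 = 49729 ≡ 1152 (mod 1567)
981^8 ≡ 1152^2 = 1327104 ≡ 1422 (mod 1567)
981^16 ≡ 1422^2 = 2022084 ≡ 654 (mod 1567)
981^32 ≡ 654^2 = 427716 ≡ 1492 (mod 1567)
981^64 ≡ 1492^2 = 2226064 ≡ 924 (mod 1567)
981^128 ≡ 924^2 = 853776 ≡ 1328 (mod 1567)
981^256 ≡ 1328^2 = 1763584 ≡ 709 (mod 1567)
981^512 ≡ 709^2 = 502681 ≡ 1241 (mod 1567)
981^1024 ≡ 1241^2 = 1540081 ≡ 1287 (mod 1567)
981^2048 ≡ 1287^2 = 1656369 ≡ 50 (mod 1567)
981^2496 = 981^2048 × 981^256 × 981^128 × 981^64 ≡ 50 × 709 × 1328 × 924 (mod 1567).
Accumulate the product:
50 × 709 = 35450 ≡ 976
976 × 1328 = 1296128 ≡ 219
219 × 924 = 202356 ≡ 213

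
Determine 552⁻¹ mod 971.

825

971 = 1×552 + 419
552 = 1×419 + 133
419 = 3×133 + 20
133 = 6×20 + 13
20 = 1×13 + 7
13 = 1×7 + 6
7 = 1×6 + 1
6 = 6×1 + 0
gcd(552, 971) = 1, so the inverse exists.
Back-substitute for 1:
1 = 1×7 − 1×6
  = −1×13 + 2×7
  = 2×20 − 3×13
  = −3×133 + 20×20
  = 20×419 − 63×133
  = −63×552 + 83×419
  = 83×971 − 146×552
So 552⁻¹ ≡ −146 ≡ 825 (mod 971).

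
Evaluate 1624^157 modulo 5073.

5041

157 in binary is 10011101, i.e. 157 = 128 + 16 + 8 + 4 + 1.
1624^1 ≡ 1624 (mod 5073)
1624^2 ≡ 1624^2 = 2637376 ≡ 4489 (mod 5073)
1624^4 ≡ 4489^2 = 20151121 ≡ 1165 (mod 5073)
1624^8 ≡ 1165^2 = 1357225 ≡ 2734 (mod 5073)
1624^16 ≡ 2734^2 = 7474756 ≡ 2227 (mod 5073)
1624^32 ≡ 2227^2 = 4959529 ≡ 3208 (mod 5073)
1624^64 ≡ 3208^2 = 10291264 ≡ 3220 (mod 5073)
1624^128 ≡ 3220^2 = 10368400 ≡ 4261 (mod 5073)
1624^157 = 1624^128 * 1624^16 * 1624^8 * 1624^4 * 1624^1 ≡ 4261 * 2227 * 2734 * 1165 * 1624 (mod 5073).
Accumulate the product:
4261 * 2227 = 9489247 ≡ 2737
2737 * 2734 = 7482958 ≡ 283
283 * 1165 = 329695 ≡ 5023
5023 * 1624 = 8157352 ≡ 5041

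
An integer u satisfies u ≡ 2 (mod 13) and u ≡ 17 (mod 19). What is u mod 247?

93

13⁻¹ mod 19: 13*3 ≡ 1 (mod 19), so 13⁻¹ ≡ 3.
u = 2 + 13*((17 − 2)*3 mod 19) = 2 + 13*7 = 93.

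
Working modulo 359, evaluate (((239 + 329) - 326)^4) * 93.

239 + 329 = 568 ≡ 209 (mod 359)
209 - 326 = -117 ≡ 242 (mod 359)
(242)^4 ≡ 55 (mod 359)
55 * 93 = 5115 ≡ 89 (mod 359)

89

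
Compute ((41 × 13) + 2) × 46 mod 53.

18

41 × 13 = 533 ≡ 3 (mod 53)
3 + 2 = 5
5 × 46 = 230 ≡ 18 (mod 53)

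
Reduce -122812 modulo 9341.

-122812 = -14×9341 + 7962, so -122812 ≡ 7962 (mod 9341).

7962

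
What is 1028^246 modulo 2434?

2282

By square-and-multiply:
1028^1 ≡ 1028 (mod 2434)
1028^2 ≡ 1028^2 = 1056784 ≡ 428 (mod 2434)
1028^4 ≡ 428^2 = 183184 ≡ 634 (mod 2434)
1028^8 ≡ 634^2 = 401956 ≡ 346 (mod 2434)
1028^16 ≡ 346^2 = 119716 ≡ 450 (mod 2434)
1028^32 ≡ 450^2 = 202500 ≡ 478 (mod 2434)
1028^64 ≡ 478^2 = 228484 ≡ 2122 (mod 2434)
1028^128 ≡ 2122^2 = 4502884 ≡ 2418 (mod 2434)
1028^246 = 1028^128 · 1028^64 · 1028^32 · 1028^16 · 1028^4 · 1028^2 ≡ 2418 · 2122 · 478 · 450 · 634 · 428 (mod 2434).
Accumulate the product:
2418 · 2122 = 5130996 ≡ 124
124 · 478 = 59272 ≡ 856
856 · 450 = 385200 ≡ 628
628 · 634 = 398152 ≡ 1410
1410 · 428 = 603480 ≡ 2282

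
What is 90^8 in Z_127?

Using repeated squaring:
90^1 ≡ 90 (mod 127)
90^2 ≡ 90^2 = 8100 ≡ 99 (mod 127)
90^4 ≡ 99^2 = 9801 ≡ 22 (mod 127)
90^8 ≡ 22^2 = 484 ≡ 103 (mod 127)
So 90^8 ≡ 103 (mod 127).

103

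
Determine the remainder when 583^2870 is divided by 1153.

2870 in binary is 101100110110, i.e. 2870 = 2048 + 512 + 256 + 32 + 16 + 4 + 2.
583^1 ≡ 583 (mod 1153)
583^2 ≡ 583^2 = 339889 ≡ 907 (mod 1153)
583^4 ≡ 907^2 = 822649 ≡ 560 (mod 1153)
583^8 ≡ 560^2 = 313600 ≡ 1137 (mod 1153)
583^16 ≡ 1137^2 = 1292769 ≡ 256 (mod 1153)
583^32 ≡ 256^2 = 65536 ≡ 968 (mod 1153)
583^64 ≡ 968^2 = 937024 ≡ 788 (mod 1153)
583^128 ≡ 788^2 = 620944 ≡ 630 (mod 1153)
583^256 ≡ 630^2 = 396900 ≡ 268 (mod 1153)
583^512 ≡ 268^2 = 71824 ≡ 338 (mod 1153)
583^1024 ≡ 338^2 = 114244 ≡ 97 (mod 1153)
583^2048 ≡ 97^2 = 9409 ≡ 185 (mod 1153)
583^2870 = 583^2048 · 583^512 · 583^256 · 583^32 · 583^16 · 583^4 · 583^2 ≡ 185 · 338 · 268 · 968 · 256 · 560 · 907 (mod 1153).
Accumulate the product:
185 · 338 = 62530 ≡ 268
268 · 268 = 71824 ≡ 338
338 · 968 = 327184 ≡ 885
885 · 256 = 226560 ≡ 572
572 · 560 = 320320 ≡ 939
939 · 907 = 851673 ≡ 759

759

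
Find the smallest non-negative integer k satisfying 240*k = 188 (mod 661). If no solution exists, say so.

144

gcd(240, 661) = 1, so a unique solution mod 661 exists.
240⁻¹ ≡ 493 (mod 661).
k ≡ 493*188 ≡ 144 (mod 661).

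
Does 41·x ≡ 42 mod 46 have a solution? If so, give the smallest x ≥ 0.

10

gcd(41, 46) = 1, so a unique solution mod 46 exists.
41⁻¹ ≡ 9 (mod 46).
x ≡ 9·42 ≡ 10 (mod 46).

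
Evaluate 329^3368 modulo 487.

3368 in binary is 110100101000, i.e. 3368 = 2048 + 1024 + 256 + 32 + 8.
329^1 ≡ 329 (mod 487)
329^2 ≡ 329^2 = 108241 ≡ 127 (mod 487)
329^4 ≡ 127^2 = 16129 ≡ 58 (mod 487)
329^8 ≡ 58^2 = 3364 ≡ 442 (mod 487)
329^16 ≡ 442^2 = 195364 ≡ 77 (mod 487)
329^32 ≡ 77^2 = 5929 ≡ 85 (mod 487)
329^64 ≡ 85^2 = 7225 ≡ 407 (mod 487)
329^128 ≡ 407^2 = 165649 ≡ 69 (mod 487)
329^256 ≡ 69^2 = 4761 ≡ 378 (mod 487)
329^512 ≡ 378^2 = 142884 ≡ 193 (mod 487)
329^1024 ≡ 193^2 = 37249 ≡ 237 (mod 487)
329^2048 ≡ 237^2 = 56169 ≡ 164 (mod 487)
329^3368 = 329^2048 * 329^1024 * 329^256 * 329^32 * 329^8 ≡ 164 * 237 * 378 * 85 * 442 (mod 487).
Accumulate the product:
164 * 237 = 38868 ≡ 395
395 * 378 = 149310 ≡ 288
288 * 85 = 24480 ≡ 130
130 * 442 = 57460 ≡ 481

481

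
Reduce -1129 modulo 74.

55

-1129 = -16*74 + 55, so -1129 ≡ 55 (mod 74).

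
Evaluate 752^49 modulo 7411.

Using repeated squaring:
49 in binary is 110001, i.e. 49 = 32 + 16 + 1.
752^1 ≡ 752 (mod 7411)
752^2 ≡ 752^2 = 565504 ≡ 2268 (mod 7411)
752^4 ≡ 2268^2 = 5143824 ≡ 590 (mod 7411)
752^8 ≡ 590^2 = 348100 ≡ 7194 (mod 7411)
752^16 ≡ 7194^2 = 51753636 ≡ 2623 (mod 7411)
752^32 ≡ 2623^2 = 6880129 ≡ 2721 (mod 7411)
752^49 = 752^32 * 752^16 * 752^1 ≡ 2721 * 2623 * 752 (mod 7411).
Accumulate the product:
2721 * 2623 = 7137183 ≡ 390
390 * 752 = 293280 ≡ 4251

4251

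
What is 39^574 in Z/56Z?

39^1 ≡ 39 (mod 56)
39^2 ≡ 39^2 = 1521 ≡ 9 (mod 56)
39^4 ≡ 9^2 = 81 ≡ 25 (mod 56)
39^8 ≡ 25^2 = 625 ≡ 9 (mod 56)
39^16 ≡ 9^2 = 81 ≡ 25 (mod 56)
39^32 ≡ 25^2 = 625 ≡ 9 (mod 56)
39^64 ≡ 9^2 = 81 ≡ 25 (mod 56)
39^128 ≡ 25^2 = 625 ≡ 9 (mod 56)
39^256 ≡ 9^2 = 81 ≡ 25 (mod 56)
39^512 ≡ 25^2 = 625 ≡ 9 (mod 56)
39^574 = 39^512 * 39^32 * 39^16 * 39^8 * 39^4 * 39^2 ≡ 9 * 9 * 25 * 9 * 25 * 9 (mod 56).
Accumulate the product:
9 * 9 = 81 ≡ 25
25 * 25 = 625 ≡ 9
9 * 9 = 81 ≡ 25
25 * 25 = 625 ≡ 9
9 * 9 = 81 ≡ 25

25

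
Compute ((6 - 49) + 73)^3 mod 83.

6 - 49 = -43 ≡ 40 (mod 83)
40 + 73 = 113 ≡ 30 (mod 83)
(30)^3 ≡ 25 (mod 83)

25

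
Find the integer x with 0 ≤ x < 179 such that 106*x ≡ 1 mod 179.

76

By the extended Euclidean algorithm:
179 = 1×106 + 73
106 = 1×73 + 33
73 = 2×33 + 7
33 = 4×7 + 5
7 = 1×5 + 2
5 = 2×2 + 1
2 = 2×1 + 0
gcd(106, 179) = 1, so the inverse exists.
Bézout: 1 = −45×179 + 76×106.
So 106⁻¹ ≡ 76 (mod 179).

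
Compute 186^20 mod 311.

20 in binary is 10100, i.e. 20 = 16 + 4.
186^1 ≡ 186 (mod 311)
186^2 ≡ 186^2 = 34596 ≡ 75 (mod 311)
186^4 ≡ 75^2 = 5625 ≡ 27 (mod 311)
186^8 ≡ 27^2 = 729 ≡ 107 (mod 311)
186^16 ≡ 107^2 = 11449 ≡ 253 (mod 311)
186^20 = 186^16 * 186^4 ≡ 253 * 27 (mod 311).
253 * 27 = 6831 ≡ 300 (mod 311).

300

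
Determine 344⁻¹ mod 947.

234

Run the extended Euclidean algorithm:
947 = 2·344 + 259
344 = 1·259 + 85
259 = 3·85 + 4
85 = 21·4 + 1
4 = 4·1 + 0
gcd(344, 947) = 1, so the inverse exists.
Bézout: 1 = −85·947 + 234·344.
So 344⁻¹ ≡ 234 (mod 947).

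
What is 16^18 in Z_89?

64

16^1 ≡ 16 (mod 89)
16^2 ≡ 16^2 = 256 ≡ 78 (mod 89)
16^4 ≡ 78^2 = 6084 ≡ 32 (mod 89)
16^8 ≡ 32^2 = 1024 ≡ 45 (mod 89)
16^16 ≡ 45^2 = 2025 ≡ 67 (mod 89)
16^18 = 16^16 · 16^2 ≡ 67 · 78 (mod 89).
67 · 78 = 5226 ≡ 64 (mod 89).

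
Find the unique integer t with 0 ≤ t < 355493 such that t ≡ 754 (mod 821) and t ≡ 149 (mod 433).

821⁻¹ mod 433: 821×356 ≡ 1 (mod 433), so 821⁻¹ ≡ 356.
t = 754 + 821×((149 − 754)×356 mod 433) = 754 + 821×254 = 209288.

209288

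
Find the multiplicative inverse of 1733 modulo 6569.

561

By the extended Euclidean algorithm:
6569 = 3×1733 + 1370
1733 = 1×1370 + 363
1370 = 3×363 + 281
363 = 1×281 + 82
281 = 3×82 + 35
82 = 2×35 + 12
35 = 2×12 + 11
12 = 1×11 + 1
11 = 11×1 + 0
gcd(1733, 6569) = 1, so the inverse exists.
Back-substitute for 1:
1 = 1×12 − 1×11
  = −1×35 + 3×12
  = 3×82 − 7×35
  = −7×281 + 24×82
  = 24×363 − 31×281
  = −31×1370 + 117×363
  = 117×1733 − 148×1370
  = −148×6569 + 561×1733
So 1733⁻¹ ≡ 561 (mod 6569).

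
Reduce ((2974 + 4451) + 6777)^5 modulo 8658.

7542

2974 + 4451 = 7425
7425 + 6777 = 14202 ≡ 5544 (mod 8658)
(5544)^5 ≡ 7542 (mod 8658)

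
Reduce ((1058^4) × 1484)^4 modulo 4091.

65

(1058)^4 ≡ 2118 (mod 4091)
2118 × 1484 = 3143112 ≡ 1224 (mod 4091)
(1224)^4 ≡ 65 (mod 4091)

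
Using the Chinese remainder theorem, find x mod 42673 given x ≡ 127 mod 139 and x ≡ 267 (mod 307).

139⁻¹ mod 307: 139*254 ≡ 1 (mod 307), so 139⁻¹ ≡ 254.
x = 127 + 139*((267 − 127)*254 mod 307) = 127 + 139*255 = 35572.

35572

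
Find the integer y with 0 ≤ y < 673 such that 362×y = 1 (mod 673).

673 = 1·362 + 311
362 = 1·311 + 51
311 = 6·51 + 5
51 = 10·5 + 1
5 = 5·1 + 0
gcd(362, 673) = 1, so the inverse exists.
Bézout: 1 = −71·673 + 132·362.
So 362⁻¹ ≡ 132 (mod 673).

132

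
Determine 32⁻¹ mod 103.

103 = 3·32 + 7
32 = 4·7 + 4
7 = 1·4 + 3
4 = 1·3 + 1
3 = 3·1 + 0
gcd(32, 103) = 1, so the inverse exists.
Back-substitute for 1:
1 = 1·4 − 1·3
  = −1·7 + 2·4
  = 2·32 − 9·7
  = −9·103 + 29·32
So 32⁻¹ ≡ 29 (mod 103).

29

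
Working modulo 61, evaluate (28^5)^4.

(28)^5 ≡ 11 (mod 61)
(11)^4 ≡ 1 (mod 61)

1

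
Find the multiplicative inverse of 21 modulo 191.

91

By the extended Euclidean algorithm:
191 = 9×21 + 2
21 = 10×2 + 1
2 = 2×1 + 0
gcd(21, 191) = 1, so the inverse exists.
Back-substitute for 1:
1 = 1×21 − 10×2
  = −10×191 + 91×21
So 21⁻¹ ≡ 91 (mod 191).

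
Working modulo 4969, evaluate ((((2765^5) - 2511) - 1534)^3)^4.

2503

(2765)^5 ≡ 3246 (mod 4969)
3246 - 2511 = 735
735 - 1534 = -799 ≡ 4170 (mod 4969)
(4170)^3 ≡ 358 (mod 4969)
(358)^4 ≡ 2503 (mod 4969)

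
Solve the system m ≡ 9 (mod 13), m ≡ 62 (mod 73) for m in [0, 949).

13⁻¹ mod 73: 13×45 ≡ 1 (mod 73), so 13⁻¹ ≡ 45.
m = 9 + 13×((62 − 9)×45 mod 73) = 9 + 13×49 = 646.
Check: 646 mod 13 = 9, 646 mod 73 = 62. ✓

646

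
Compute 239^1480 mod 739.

228

Compute successive squares:
239^1 ≡ 239 (mod 739)
239^2 ≡ 239^2 = 57121 ≡ 218 (mod 739)
239^4 ≡ 218^2 = 47524 ≡ 228 (mod 739)
239^8 ≡ 228^2 = 51984 ≡ 254 (mod 739)
239^16 ≡ 254^2 = 64516 ≡ 223 (mod 739)
239^32 ≡ 223^2 = 49729 ≡ 216 (mod 739)
239^64 ≡ 216^2 = 46656 ≡ 99 (mod 739)
239^128 ≡ 99^2 = 9801 ≡ 194 (mod 739)
239^256 ≡ 194^2 = 37636 ≡ 686 (mod 739)
239^512 ≡ 686^2 = 470596 ≡ 592 (mod 739)
239^1024 ≡ 592^2 = 350464 ≡ 178 (mod 739)
239^1480 = 239^1024 · 239^256 · 239^128 · 239^64 · 239^8 ≡ 178 · 686 · 194 · 99 · 254 (mod 739).
Accumulate the product:
178 · 686 = 122108 ≡ 173
173 · 194 = 33562 ≡ 307
307 · 99 = 30393 ≡ 94
94 · 254 = 23876 ≡ 228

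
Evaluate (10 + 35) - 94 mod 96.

47

10 + 35 = 45
45 - 94 = -49 ≡ 47 (mod 96)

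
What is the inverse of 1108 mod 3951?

460

3951 = 3·1108 + 627
1108 = 1·627 + 481
627 = 1·481 + 146
481 = 3·146 + 43
146 = 3·43 + 17
43 = 2·17 + 9
17 = 1·9 + 8
9 = 1·8 + 1
8 = 8·1 + 0
gcd(1108, 3951) = 1, so the inverse exists.
Bézout: 1 = −129·3951 + 460·1108.
So 1108⁻¹ ≡ 460 (mod 3951).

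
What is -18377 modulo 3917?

-18377 = -5·3917 + 1208, so -18377 ≡ 1208 (mod 3917).

1208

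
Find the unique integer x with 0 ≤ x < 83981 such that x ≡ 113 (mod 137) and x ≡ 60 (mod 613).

14772

137⁻¹ mod 613: 137*264 ≡ 1 (mod 613), so 137⁻¹ ≡ 264.
x = 113 + 137*((60 − 113)*264 mod 613) = 113 + 137*107 = 14772.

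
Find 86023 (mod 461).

86023 = 186×461 + 277, so 86023 ≡ 277 (mod 461).

277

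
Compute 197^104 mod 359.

254

Using repeated squaring:
104 in binary is 1101000, i.e. 104 = 64 + 32 + 8.
197^1 ≡ 197 (mod 359)
197^2 ≡ 197^2 = 38809 ≡ 37 (mod 359)
197^4 ≡ 37^2 = 1369 ≡ 292 (mod 359)
197^8 ≡ 292^2 = 85264 ≡ 181 (mod 359)
197^16 ≡ 181^2 = 32761 ≡ 92 (mod 359)
197^32 ≡ 92^2 = 8464 ≡ 207 (mod 359)
197^64 ≡ 207^2 = 42849 ≡ 128 (mod 359)
197^104 = 197^64 · 197^32 · 197^8 ≡ 128 · 207 · 181 (mod 359).
Accumulate the product:
128 · 207 = 26496 ≡ 289
289 · 181 = 52309 ≡ 254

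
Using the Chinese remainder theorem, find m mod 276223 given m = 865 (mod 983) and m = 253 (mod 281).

99165

983⁻¹ mod 281: 983*279 ≡ 1 (mod 281), so 983⁻¹ ≡ 279.
m = 865 + 983*((253 − 865)*279 mod 281) = 865 + 983*100 = 99165.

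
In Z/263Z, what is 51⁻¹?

98

263 = 5*51 + 8
51 = 6*8 + 3
8 = 2*3 + 2
3 = 1*2 + 1
2 = 2*1 + 0
gcd(51, 263) = 1, so the inverse exists.
Bézout: 1 = −19*263 + 98*51.
So 51⁻¹ ≡ 98 (mod 263).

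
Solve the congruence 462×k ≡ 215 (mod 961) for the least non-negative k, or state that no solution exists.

352

gcd(462, 961) = 1, so a unique solution mod 961 exists.
462⁻¹ ≡ 909 (mod 961).
k ≡ 909×215 ≡ 352 (mod 961).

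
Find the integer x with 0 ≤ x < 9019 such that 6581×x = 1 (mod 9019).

8453

Apply the Euclidean algorithm and back-substitute:
9019 = 1×6581 + 2438
6581 = 2×2438 + 1705
2438 = 1×1705 + 733
1705 = 2×733 + 239
733 = 3×239 + 16
239 = 14×16 + 15
16 = 1×15 + 1
15 = 15×1 + 0
gcd(6581, 9019) = 1, so the inverse exists.
Back-substitute for 1:
1 = 1×16 − 1×15
  = −1×239 + 15×16
  = 15×733 − 46×239
  = −46×1705 + 107×733
  = 107×2438 − 153×1705
  = −153×6581 + 413×2438
  = 413×9019 − 566×6581
So 6581⁻¹ ≡ −566 ≡ 8453 (mod 9019).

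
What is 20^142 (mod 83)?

30

Using repeated squaring:
20^1 ≡ 20 (mod 83)
20^2 ≡ 20^2 = 400 ≡ 68 (mod 83)
20^4 ≡ 68^2 = 4624 ≡ 59 (mod 83)
20^8 ≡ 59^2 = 3481 ≡ 78 (mod 83)
20^16 ≡ 78^2 = 6084 ≡ 25 (mod 83)
20^32 ≡ 25^2 = 625 ≡ 44 (mod 83)
20^64 ≡ 44^2 = 1936 ≡ 27 (mod 83)
20^128 ≡ 27^2 = 729 ≡ 65 (mod 83)
20^142 = 20^128 × 20^8 × 20^4 × 20^2 ≡ 65 × 78 × 59 × 68 (mod 83).
Accumulate the product:
65 × 78 = 5070 ≡ 7
7 × 59 = 413 ≡ 81
81 × 68 = 5508 ≡ 30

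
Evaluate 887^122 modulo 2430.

889

Using repeated squaring:
122 in binary is 1111010, i.e. 122 = 64 + 32 + 16 + 8 + 2.
887^1 ≡ 887 (mod 2430)
887^2 ≡ 887^2 = 786769 ≡ 1879 (mod 2430)
887^4 ≡ 1879^2 = 3530641 ≡ 2281 (mod 2430)
887^8 ≡ 2281^2 = 5202961 ≡ 331 (mod 2430)
887^16 ≡ 331^2 = 109561 ≡ 211 (mod 2430)
887^32 ≡ 211^2 = 44521 ≡ 781 (mod 2430)
887^64 ≡ 781^2 = 609961 ≡ 31 (mod 2430)
887^122 = 887^64 * 887^32 * 887^16 * 887^8 * 887^2 ≡ 31 * 781 * 211 * 331 * 1879 (mod 2430).
Accumulate the product:
31 * 781 = 24211 ≡ 2341
2341 * 211 = 493951 ≡ 661
661 * 331 = 218791 ≡ 91
91 * 1879 = 170989 ≡ 889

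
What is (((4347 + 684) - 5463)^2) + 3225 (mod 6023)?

3136

4347 + 684 = 5031
5031 - 5463 = -432 ≡ 5591 (mod 6023)
(5591)^2 ≡ 5934 (mod 6023)
5934 + 3225 = 9159 ≡ 3136 (mod 6023)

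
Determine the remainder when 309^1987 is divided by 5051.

Compute successive squares:
1987 in binary is 11111000011, i.e. 1987 = 1024 + 512 + 256 + 128 + 64 + 2 + 1.
309^1 ≡ 309 (mod 5051)
309^2 ≡ 309^2 = 95481 ≡ 4563 (mod 5051)
309^4 ≡ 4563^2 = 20820969 ≡ 747 (mod 5051)
309^8 ≡ 747^2 = 558009 ≡ 2399 (mod 5051)
309^16 ≡ 2399^2 = 5755201 ≡ 2112 (mod 5051)
309^32 ≡ 2112^2 = 4460544 ≡ 511 (mod 5051)
309^64 ≡ 511^2 = 261121 ≡ 3520 (mod 5051)
309^128 ≡ 3520^2 = 12390400 ≡ 297 (mod 5051)
309^256 ≡ 297^2 = 88209 ≡ 2342 (mod 5051)
309^512 ≡ 2342^2 = 5484964 ≡ 4629 (mod 5051)
309^1024 ≡ 4629^2 = 21427641 ≡ 1299 (mod 5051)
309^1987 = 309^1024 * 309^512 * 309^256 * 309^128 * 309^64 * 309^2 * 309^1 ≡ 1299 * 4629 * 2342 * 297 * 3520 * 4563 * 309 (mod 5051).
Accumulate the product:
1299 * 4629 = 6013071 ≡ 2381
2381 * 2342 = 5576302 ≡ 5049
5049 * 297 = 1499553 ≡ 4457
4457 * 3520 = 15688640 ≡ 234
234 * 4563 = 1067742 ≡ 1981
1981 * 309 = 612129 ≡ 958

958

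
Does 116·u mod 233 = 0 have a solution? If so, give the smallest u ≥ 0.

0

gcd(116, 233) = 1, so a unique solution mod 233 exists.
116⁻¹ ≡ 231 (mod 233).
u ≡ 231·0 ≡ 0 (mod 233).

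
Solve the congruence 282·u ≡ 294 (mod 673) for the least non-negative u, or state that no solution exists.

44

gcd(282, 673) = 1, so a unique solution mod 673 exists.
282⁻¹ ≡ 284 (mod 673).
u ≡ 284·294 ≡ 44 (mod 673).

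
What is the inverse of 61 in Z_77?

77 = 1*61 + 16
61 = 3*16 + 13
16 = 1*13 + 3
13 = 4*3 + 1
3 = 3*1 + 0
gcd(61, 77) = 1, so the inverse exists.
Back-substitute for 1:
1 = 1*13 − 4*3
  = −4*16 + 5*13
  = 5*61 − 19*16
  = −19*77 + 24*61
So 61⁻¹ ≡ 24 (mod 77).

24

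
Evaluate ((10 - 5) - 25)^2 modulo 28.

8

10 - 5 = 5
5 - 25 = -20 ≡ 8 (mod 28)
(8)^2 ≡ 8 (mod 28)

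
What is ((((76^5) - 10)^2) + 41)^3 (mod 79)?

(76)^5 ≡ 73 (mod 79)
73 - 10 = 63
(63)^2 ≡ 19 (mod 79)
19 + 41 = 60
(60)^3 ≡ 14 (mod 79)

14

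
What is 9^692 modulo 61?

692 in binary is 1010110100, i.e. 692 = 512 + 128 + 32 + 16 + 4.
9^1 ≡ 9 (mod 61)
9^2 ≡ 9^2 = 81 ≡ 20 (mod 61)
9^4 ≡ 20^2 = 400 ≡ 34 (mod 61)
9^8 ≡ 34^2 = 1156 ≡ 58 (mod 61)
9^16 ≡ 58^2 = 3364 ≡ 9 (mod 61)
9^32 ≡ 9^2 = 81 ≡ 20 (mod 61)
9^64 ≡ 20^2 = 400 ≡ 34 (mod 61)
9^128 ≡ 34^2 = 1156 ≡ 58 (mod 61)
9^256 ≡ 58^2 = 3364 ≡ 9 (mod 61)
9^512 ≡ 9^2 = 81 ≡ 20 (mod 61)
9^692 = 9^512 · 9^128 · 9^32 · 9^16 · 9^4 ≡ 20 · 58 · 20 · 9 · 34 (mod 61).
Accumulate the product:
20 · 58 = 1160 ≡ 1
1 · 20 = 20
20 · 9 = 180 ≡ 58
58 · 34 = 1972 ≡ 20

20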